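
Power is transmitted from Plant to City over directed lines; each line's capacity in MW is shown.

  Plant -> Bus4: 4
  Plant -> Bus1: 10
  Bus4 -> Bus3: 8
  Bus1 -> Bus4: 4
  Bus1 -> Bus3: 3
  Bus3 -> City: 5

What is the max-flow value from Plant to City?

Augment Plant→Bus4→Bus3→City: bottleneck 4, flow now 4.
Augment Plant→Bus1→Bus3→City: bottleneck 1, flow now 5.
No augmenting path remains; maximum flow = 5.
In the residual graph, reachable from Plant: {Plant, Bus4, Bus1, Bus3}.
Min-cut edges: Bus3→City (5); capacity 5 = 5.
This cut is saturated, so no flow can exceed 5.

5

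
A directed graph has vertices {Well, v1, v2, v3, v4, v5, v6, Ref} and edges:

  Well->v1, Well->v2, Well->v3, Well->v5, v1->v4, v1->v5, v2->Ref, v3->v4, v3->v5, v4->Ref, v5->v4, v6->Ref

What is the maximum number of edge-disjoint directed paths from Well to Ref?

Assign every edge capacity 1; by Menger, the answer equals the max flow.
Path Well→v2→Ref (+1); total 1.
Path Well→v1→v4→Ref (+1); total 2.
No residual Well→Ref path; max flow = 2.
Certifying cut of size 2: {Well→v2, v4→Ref}.

2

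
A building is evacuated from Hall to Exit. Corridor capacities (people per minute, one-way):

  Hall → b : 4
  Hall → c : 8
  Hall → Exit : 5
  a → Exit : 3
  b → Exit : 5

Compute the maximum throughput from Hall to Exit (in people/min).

9

Augment Hall→Exit: bottleneck 5, flow now 5.
Augment Hall→b→Exit: bottleneck 4, flow now 9.
No augmenting path remains; maximum flow = 9.
In the residual graph, reachable from Hall: {Hall, c}.
Min-cut edges: Hall→b (4), Hall→Exit (5); capacity 4 + 5 = 9.
This cut is saturated, so no flow can exceed 9.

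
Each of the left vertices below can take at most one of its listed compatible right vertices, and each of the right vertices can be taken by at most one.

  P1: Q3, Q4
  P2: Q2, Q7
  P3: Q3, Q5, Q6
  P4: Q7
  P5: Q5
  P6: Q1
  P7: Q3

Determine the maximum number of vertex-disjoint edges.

Unit-capacity flow: source→left, listed edges, right→sink; max matching = max flow.
Augmenting path P1→Q3 (+1); matched 1.
Augmenting path P2→Q2 (+1); matched 2.
Augmenting path P3→Q5 (+1); matched 3.
Augmenting path P4→Q7 (+1); matched 4.
Augmenting path P6→Q1 (+1); matched 5.
Augmenting path P5→Q5→P3→Q6 (+1); matched 6.
Augmenting path P7→Q3→P1→Q4 (+1); matched 7.
No augmenting path remains; maximum matching = 7.
König certificate: {P1, P2, P3, P4, P5, P6, P7} is a vertex cover of size 7 (every listed pair touches it), so no matching can be larger.

7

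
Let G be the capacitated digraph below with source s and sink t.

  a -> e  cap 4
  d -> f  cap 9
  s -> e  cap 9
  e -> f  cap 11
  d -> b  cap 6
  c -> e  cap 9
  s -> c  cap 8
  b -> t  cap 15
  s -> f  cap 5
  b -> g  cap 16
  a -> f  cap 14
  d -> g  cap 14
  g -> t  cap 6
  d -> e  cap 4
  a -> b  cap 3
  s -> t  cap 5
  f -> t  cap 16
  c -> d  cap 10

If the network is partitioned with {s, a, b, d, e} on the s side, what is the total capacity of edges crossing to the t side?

Edges leaving {s, a, b, d, e}: s→c (8), s→f (5), s→t (5), a→f (14), b→g (16), b→t (15), d→f (9), d→g (14), e→f (11).
Cut capacity = 8 + 5 + 5 + 14 + 16 + 15 + 9 + 14 + 11 = 97.

97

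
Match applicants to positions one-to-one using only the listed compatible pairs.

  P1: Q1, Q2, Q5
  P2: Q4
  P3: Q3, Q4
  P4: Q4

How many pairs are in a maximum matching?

Unit-capacity flow: source→left, listed edges, right→sink; max matching = max flow.
Augmenting path P1→Q1 (+1); matched 1.
Augmenting path P2→Q4 (+1); matched 2.
Augmenting path P3→Q3 (+1); matched 3.
No augmenting path remains; maximum matching = 3.
König certificate: {P1, P3, Q4} is a vertex cover of size 3 (every listed pair touches it), so no matching can be larger.

3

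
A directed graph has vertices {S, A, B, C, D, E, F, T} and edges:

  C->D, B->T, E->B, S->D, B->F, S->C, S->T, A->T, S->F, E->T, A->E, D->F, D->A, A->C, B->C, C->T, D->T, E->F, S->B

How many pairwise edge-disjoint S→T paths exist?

Assign every edge capacity 1; by Menger, the answer equals the max flow.
Path S→T (+1); total 1.
Path S→B→T (+1); total 2.
Path S→C→T (+1); total 3.
Path S→D→T (+1); total 4.
No residual S→T path; max flow = 4.
Certifying cut of size 4: {S→B, S→C, S→D, S→T}.

4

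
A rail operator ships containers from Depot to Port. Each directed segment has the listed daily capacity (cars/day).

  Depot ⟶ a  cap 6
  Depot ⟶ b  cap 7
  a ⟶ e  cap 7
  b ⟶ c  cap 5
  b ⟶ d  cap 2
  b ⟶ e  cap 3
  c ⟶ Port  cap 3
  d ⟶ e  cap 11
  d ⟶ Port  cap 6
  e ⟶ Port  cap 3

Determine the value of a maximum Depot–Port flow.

8

Augment Depot→a→e→Port: bottleneck 3, flow now 3.
Augment Depot→b→c→Port: bottleneck 3, flow now 6.
Augment Depot→b→d→Port: bottleneck 2, flow now 8.
No augmenting path remains; maximum flow = 8.
In the residual graph, reachable from Depot: {Depot, a, b, c, e}.
Min-cut edges: b→d (2), c→Port (3), e→Port (3); capacity 2 + 3 + 3 = 8.
This cut is saturated, so no flow can exceed 8.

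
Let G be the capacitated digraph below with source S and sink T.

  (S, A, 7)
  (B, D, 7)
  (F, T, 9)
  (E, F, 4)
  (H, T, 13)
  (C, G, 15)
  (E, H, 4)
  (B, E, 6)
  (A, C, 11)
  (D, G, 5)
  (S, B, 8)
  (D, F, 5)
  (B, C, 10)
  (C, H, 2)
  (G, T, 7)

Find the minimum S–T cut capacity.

Augment S→A→C→G→T: bottleneck 7, flow now 7.
Augment S→B→C→H→T: bottleneck 2, flow now 9.
Augment S→B→D→F→T: bottleneck 5, flow now 14.
Augment S→B→E→F→T: bottleneck 1, flow now 15.
No augmenting path remains; maximum flow = 15.
By max-flow min-cut, the minimum cut capacity equals the max flow.
In the residual graph, reachable from S: {S}.
Min-cut edges: S→A (7), S→B (8); capacity 7 + 8 = 15.

15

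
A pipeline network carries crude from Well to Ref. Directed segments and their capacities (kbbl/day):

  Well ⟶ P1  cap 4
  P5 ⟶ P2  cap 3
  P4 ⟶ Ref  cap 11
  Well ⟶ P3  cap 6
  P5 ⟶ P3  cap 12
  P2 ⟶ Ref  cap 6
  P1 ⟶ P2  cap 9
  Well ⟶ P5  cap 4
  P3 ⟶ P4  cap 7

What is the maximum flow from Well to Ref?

13

Augment Well→P3→P4→Ref: bottleneck 6, flow now 6.
Augment Well→P1→P2→Ref: bottleneck 4, flow now 10.
Augment Well→P5→P2→Ref: bottleneck 2, flow now 12.
Augment Well→P5→P3→P4→Ref: bottleneck 1, flow now 13.
No augmenting path remains; maximum flow = 13.
In the residual graph, reachable from Well: {Well, P3, P1, P5, P2}.
Min-cut edges: P3→P4 (7), P2→Ref (6); capacity 7 + 6 = 13.
This cut is saturated, so no flow can exceed 13.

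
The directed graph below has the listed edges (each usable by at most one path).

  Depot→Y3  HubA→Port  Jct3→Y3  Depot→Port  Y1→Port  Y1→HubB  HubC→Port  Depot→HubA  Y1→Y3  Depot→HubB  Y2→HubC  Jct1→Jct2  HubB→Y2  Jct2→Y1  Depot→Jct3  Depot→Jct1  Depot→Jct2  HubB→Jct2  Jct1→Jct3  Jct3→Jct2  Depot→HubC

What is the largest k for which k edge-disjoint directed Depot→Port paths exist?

Assign every edge capacity 1; by Menger, the answer equals the max flow.
Path Depot→Port (+1); total 1.
Path Depot→HubA→Port (+1); total 2.
Path Depot→HubC→Port (+1); total 3.
Path Depot→Jct2→Y1→Port (+1); total 4.
No residual Depot→Port path; max flow = 4.
Certifying cut of size 4: {Depot→HubA, Depot→Port, HubC→Port, Jct2→Y1}.

4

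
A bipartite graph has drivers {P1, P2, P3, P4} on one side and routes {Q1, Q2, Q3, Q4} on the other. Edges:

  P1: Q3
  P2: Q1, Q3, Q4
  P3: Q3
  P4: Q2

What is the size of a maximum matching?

Unit-capacity flow: source→left, listed edges, right→sink; max matching = max flow.
Augmenting path P1→Q3 (+1); matched 1.
Augmenting path P2→Q1 (+1); matched 2.
Augmenting path P4→Q2 (+1); matched 3.
No augmenting path remains; maximum matching = 3.
König certificate: {P2, P4, Q3} is a vertex cover of size 3 (every listed pair touches it), so no matching can be larger.

3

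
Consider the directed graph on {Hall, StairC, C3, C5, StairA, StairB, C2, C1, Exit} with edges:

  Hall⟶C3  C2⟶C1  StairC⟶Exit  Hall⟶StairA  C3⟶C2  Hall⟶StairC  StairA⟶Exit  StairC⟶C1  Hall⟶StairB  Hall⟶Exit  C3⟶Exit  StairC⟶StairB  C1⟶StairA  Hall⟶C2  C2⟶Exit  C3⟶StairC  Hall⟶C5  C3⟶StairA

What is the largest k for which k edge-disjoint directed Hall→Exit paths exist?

5

Assign every edge capacity 1; by Menger, the answer equals the max flow.
Path Hall→Exit (+1); total 1.
Path Hall→StairC→Exit (+1); total 2.
Path Hall→C3→Exit (+1); total 3.
Path Hall→StairA→Exit (+1); total 4.
Path Hall→C2→Exit (+1); total 5.
No residual Hall→Exit path; max flow = 5.
Certifying cut of size 5: {Hall→C2, Hall→C3, Hall→Exit, Hall→StairA, Hall→StairC}.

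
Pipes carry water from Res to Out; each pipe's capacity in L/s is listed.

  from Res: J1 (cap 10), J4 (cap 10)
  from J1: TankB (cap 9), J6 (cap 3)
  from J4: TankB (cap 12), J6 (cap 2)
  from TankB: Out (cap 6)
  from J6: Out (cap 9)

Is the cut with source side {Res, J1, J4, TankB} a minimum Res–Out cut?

Given cut capacity: 3 + 2 + 6 = 11.
Augment Res→J1→TankB→Out: bottleneck 6, flow now 6.
Augment Res→J1→J6→Out: bottleneck 3, flow now 9.
Augment Res→J4→J6→Out: bottleneck 2, flow now 11.
No augmenting path remains; maximum flow = 11.
Cut capacity 11 equals the max flow, so it is a minimum cut.

Yes — it is a minimum cut (capacity 11).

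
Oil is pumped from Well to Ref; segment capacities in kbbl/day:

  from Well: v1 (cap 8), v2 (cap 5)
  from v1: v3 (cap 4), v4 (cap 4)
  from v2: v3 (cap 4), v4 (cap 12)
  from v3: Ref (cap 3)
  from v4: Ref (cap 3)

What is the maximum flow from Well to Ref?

6

Augment Well→v1→v3→Ref: bottleneck 3, flow now 3.
Augment Well→v1→v4→Ref: bottleneck 3, flow now 6.
No augmenting path remains; maximum flow = 6.
In the residual graph, reachable from Well: {Well, v1, v2, v3, v4}.
Min-cut edges: v3→Ref (3), v4→Ref (3); capacity 3 + 3 = 6.
This cut is saturated, so no flow can exceed 6.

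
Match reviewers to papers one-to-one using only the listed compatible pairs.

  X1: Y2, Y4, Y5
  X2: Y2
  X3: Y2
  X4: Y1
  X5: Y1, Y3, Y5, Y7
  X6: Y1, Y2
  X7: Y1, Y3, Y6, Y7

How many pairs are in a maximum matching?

Unit-capacity flow: source→left, listed edges, right→sink; max matching = max flow.
Augmenting path X1→Y2 (+1); matched 1.
Augmenting path X4→Y1 (+1); matched 2.
Augmenting path X5→Y3 (+1); matched 3.
Augmenting path X7→Y6 (+1); matched 4.
Augmenting path X2→Y2→X1→Y4 (+1); matched 5.
No augmenting path remains; maximum matching = 5.
König certificate: {X1, X5, X7, Y1, Y2} is a vertex cover of size 5 (every listed pair touches it), so no matching can be larger.

5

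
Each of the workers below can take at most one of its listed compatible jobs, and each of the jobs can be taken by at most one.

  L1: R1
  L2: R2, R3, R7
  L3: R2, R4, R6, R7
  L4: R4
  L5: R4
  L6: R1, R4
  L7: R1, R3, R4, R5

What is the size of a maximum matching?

5

Unit-capacity flow: source→left, listed edges, right→sink; max matching = max flow.
Augmenting path L1→R1 (+1); matched 1.
Augmenting path L2→R2 (+1); matched 2.
Augmenting path L3→R4 (+1); matched 3.
Augmenting path L7→R3 (+1); matched 4.
Augmenting path L4→R4→L3→R6 (+1); matched 5.
No augmenting path remains; maximum matching = 5.
König certificate: {L2, L3, L7, R1, R4} is a vertex cover of size 5 (every listed pair touches it), so no matching can be larger.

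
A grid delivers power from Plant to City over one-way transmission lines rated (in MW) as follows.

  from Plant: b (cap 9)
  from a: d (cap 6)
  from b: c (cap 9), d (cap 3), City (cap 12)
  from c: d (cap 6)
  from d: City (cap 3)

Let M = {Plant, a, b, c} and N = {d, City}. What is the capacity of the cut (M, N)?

27

Edges leaving {Plant, a, b, c}: a→d (6), b→d (3), b→City (12), c→d (6).
Cut capacity = 6 + 3 + 12 + 6 = 27.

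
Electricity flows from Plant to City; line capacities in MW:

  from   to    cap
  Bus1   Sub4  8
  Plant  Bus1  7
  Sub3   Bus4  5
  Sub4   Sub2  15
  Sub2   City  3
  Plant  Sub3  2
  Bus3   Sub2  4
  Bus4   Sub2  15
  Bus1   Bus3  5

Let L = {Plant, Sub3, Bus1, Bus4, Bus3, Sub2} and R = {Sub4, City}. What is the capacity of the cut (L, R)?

11

Edges leaving {Plant, Sub3, Bus1, Bus4, Bus3, Sub2}: Bus1→Sub4 (8), Sub2→City (3).
Cut capacity = 8 + 3 = 11.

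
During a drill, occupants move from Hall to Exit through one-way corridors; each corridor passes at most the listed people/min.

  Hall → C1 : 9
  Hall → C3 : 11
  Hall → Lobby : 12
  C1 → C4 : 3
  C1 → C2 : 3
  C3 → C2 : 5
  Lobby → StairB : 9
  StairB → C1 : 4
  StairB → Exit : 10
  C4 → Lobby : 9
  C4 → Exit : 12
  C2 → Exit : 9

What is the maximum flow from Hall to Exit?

Augment Hall→C1→C4→Exit: bottleneck 3, flow now 3.
Augment Hall→C1→C2→Exit: bottleneck 3, flow now 6.
Augment Hall→C3→C2→Exit: bottleneck 5, flow now 11.
Augment Hall→Lobby→StairB→Exit: bottleneck 9, flow now 20.
No augmenting path remains; maximum flow = 20.
In the residual graph, reachable from Hall: {Hall, C1, C3, Lobby}.
Min-cut edges: C1→C4 (3), C1→C2 (3), C3→C2 (5), Lobby→StairB (9); capacity 3 + 3 + 5 + 9 = 20.
This cut is saturated, so no flow can exceed 20.

20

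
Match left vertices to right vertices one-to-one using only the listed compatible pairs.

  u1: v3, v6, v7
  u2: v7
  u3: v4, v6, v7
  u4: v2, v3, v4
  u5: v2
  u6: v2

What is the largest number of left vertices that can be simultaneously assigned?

5

Unit-capacity flow: source→left, listed edges, right→sink; max matching = max flow.
Augmenting path u1→v3 (+1); matched 1.
Augmenting path u2→v7 (+1); matched 2.
Augmenting path u3→v4 (+1); matched 3.
Augmenting path u4→v2 (+1); matched 4.
Augmenting path u5→v2→u4→v3→u1→v6 (+1); matched 5.
No augmenting path remains; maximum matching = 5.
König certificate: {u1, u2, u3, u4, v2} is a vertex cover of size 5 (every listed pair touches it), so no matching can be larger.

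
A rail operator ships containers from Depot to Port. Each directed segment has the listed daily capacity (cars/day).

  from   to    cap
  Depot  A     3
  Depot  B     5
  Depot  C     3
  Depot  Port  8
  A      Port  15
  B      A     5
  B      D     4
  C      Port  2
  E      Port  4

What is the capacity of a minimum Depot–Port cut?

18

Augment Depot→Port: bottleneck 8, flow now 8.
Augment Depot→A→Port: bottleneck 3, flow now 11.
Augment Depot→C→Port: bottleneck 2, flow now 13.
Augment Depot→B→A→Port: bottleneck 5, flow now 18.
No augmenting path remains; maximum flow = 18.
By max-flow min-cut, the minimum cut capacity equals the max flow.
In the residual graph, reachable from Depot: {Depot, C}.
Min-cut edges: Depot→A (3), Depot→B (5), Depot→Port (8), C→Port (2); capacity 3 + 5 + 8 + 2 = 18.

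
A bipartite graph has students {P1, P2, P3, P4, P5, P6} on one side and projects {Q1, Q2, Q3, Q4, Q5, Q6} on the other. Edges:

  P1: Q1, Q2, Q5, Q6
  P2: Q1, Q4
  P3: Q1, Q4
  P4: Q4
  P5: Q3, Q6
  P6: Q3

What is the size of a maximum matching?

Unit-capacity flow: source→left, listed edges, right→sink; max matching = max flow.
Augmenting path P1→Q1 (+1); matched 1.
Augmenting path P2→Q4 (+1); matched 2.
Augmenting path P5→Q3 (+1); matched 3.
Augmenting path P3→Q1→P1→Q2 (+1); matched 4.
Augmenting path P6→Q3→P5→Q6 (+1); matched 5.
No augmenting path remains; maximum matching = 5.
König certificate: {P1, P5, P6, Q1, Q4} is a vertex cover of size 5 (every listed pair touches it), so no matching can be larger.

5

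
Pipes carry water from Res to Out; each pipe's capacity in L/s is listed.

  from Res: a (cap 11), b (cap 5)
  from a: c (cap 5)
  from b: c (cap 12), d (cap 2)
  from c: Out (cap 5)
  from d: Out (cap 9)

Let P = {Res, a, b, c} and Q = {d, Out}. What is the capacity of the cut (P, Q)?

Edges leaving {Res, a, b, c}: b→d (2), c→Out (5).
Cut capacity = 2 + 5 = 7.

7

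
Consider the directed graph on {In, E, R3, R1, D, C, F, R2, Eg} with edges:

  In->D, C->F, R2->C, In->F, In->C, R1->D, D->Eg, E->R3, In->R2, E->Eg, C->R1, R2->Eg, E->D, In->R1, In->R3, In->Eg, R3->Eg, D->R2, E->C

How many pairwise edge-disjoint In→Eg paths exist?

Assign every edge capacity 1; by Menger, the answer equals the max flow.
Path In→Eg (+1); total 1.
Path In→R3→Eg (+1); total 2.
Path In→D→Eg (+1); total 3.
Path In→R2→Eg (+1); total 4.
No residual In→Eg path; max flow = 4.
Certifying cut of size 4: {D→Eg, In→Eg, In→R3, R2→Eg}.

4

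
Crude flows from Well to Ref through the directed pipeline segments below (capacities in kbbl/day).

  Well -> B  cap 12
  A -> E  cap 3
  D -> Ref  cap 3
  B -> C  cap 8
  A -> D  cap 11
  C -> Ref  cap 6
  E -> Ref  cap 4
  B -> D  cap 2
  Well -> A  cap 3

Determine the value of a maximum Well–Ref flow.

Augment Well→A→D→Ref: bottleneck 3, flow now 3.
Augment Well→B→C→Ref: bottleneck 6, flow now 9.
Augment Well→B→D→A→E→Ref: bottleneck 2, flow now 11. (uses reverse residual edge)
No augmenting path remains; maximum flow = 11.
In the residual graph, reachable from Well: {Well, B, C}.
Min-cut edges: Well→A (3), B→D (2), C→Ref (6); capacity 3 + 2 + 6 = 11.
This cut is saturated, so no flow can exceed 11.

11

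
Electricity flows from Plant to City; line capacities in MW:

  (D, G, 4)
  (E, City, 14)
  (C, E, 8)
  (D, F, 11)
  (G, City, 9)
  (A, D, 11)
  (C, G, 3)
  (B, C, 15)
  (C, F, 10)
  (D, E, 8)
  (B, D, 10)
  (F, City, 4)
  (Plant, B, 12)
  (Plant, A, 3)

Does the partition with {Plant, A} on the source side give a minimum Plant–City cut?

No — its capacity is 23, but the minimum cut has capacity 15.

Given cut capacity: 12 + 11 = 23.
Augment Plant→A→D→E→City: bottleneck 3, flow now 3.
Augment Plant→B→C→E→City: bottleneck 8, flow now 11.
Augment Plant→B→C→F→City: bottleneck 4, flow now 15.
No augmenting path remains; maximum flow = 15.
In the residual graph, reachable from Plant: {Plant}.
Min-cut edges: Plant→A (3), Plant→B (12); capacity 3 + 12 = 15.
Cut capacity 23 exceeds the max flow 15, so it is not minimum.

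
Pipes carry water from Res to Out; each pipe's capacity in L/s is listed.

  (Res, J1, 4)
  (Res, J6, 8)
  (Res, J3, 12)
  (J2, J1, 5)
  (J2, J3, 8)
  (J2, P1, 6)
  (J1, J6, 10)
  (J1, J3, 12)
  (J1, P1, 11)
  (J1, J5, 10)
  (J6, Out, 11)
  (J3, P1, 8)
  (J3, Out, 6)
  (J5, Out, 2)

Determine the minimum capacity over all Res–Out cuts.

Augment Res→J6→Out: bottleneck 8, flow now 8.
Augment Res→J3→Out: bottleneck 6, flow now 14.
Augment Res→J1→J6→Out: bottleneck 3, flow now 17.
Augment Res→J1→J5→Out: bottleneck 1, flow now 18.
No augmenting path remains; maximum flow = 18.
By max-flow min-cut, the minimum cut capacity equals the max flow.
In the residual graph, reachable from Res: {Res, J3, P1}.
Min-cut edges: Res→J1 (4), Res→J6 (8), J3→Out (6); capacity 4 + 8 + 6 = 18.

18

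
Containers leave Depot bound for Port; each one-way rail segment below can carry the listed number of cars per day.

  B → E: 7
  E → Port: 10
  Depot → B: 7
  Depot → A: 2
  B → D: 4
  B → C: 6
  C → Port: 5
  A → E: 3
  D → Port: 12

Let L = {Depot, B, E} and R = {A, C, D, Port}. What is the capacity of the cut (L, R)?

22

Edges leaving {Depot, B, E}: Depot→A (2), B→C (6), B→D (4), E→Port (10).
Cut capacity = 2 + 6 + 4 + 10 = 22.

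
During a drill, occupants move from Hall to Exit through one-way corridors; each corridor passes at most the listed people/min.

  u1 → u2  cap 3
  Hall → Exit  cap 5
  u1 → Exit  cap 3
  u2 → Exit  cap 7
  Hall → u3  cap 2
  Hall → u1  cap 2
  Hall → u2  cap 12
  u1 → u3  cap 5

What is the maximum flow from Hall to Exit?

Augment Hall→Exit: bottleneck 5, flow now 5.
Augment Hall→u1→Exit: bottleneck 2, flow now 7.
Augment Hall→u2→Exit: bottleneck 7, flow now 14.
No augmenting path remains; maximum flow = 14.
In the residual graph, reachable from Hall: {Hall, u2, u3}.
Min-cut edges: Hall→u1 (2), Hall→Exit (5), u2→Exit (7); capacity 2 + 5 + 7 = 14.
This cut is saturated, so no flow can exceed 14.

14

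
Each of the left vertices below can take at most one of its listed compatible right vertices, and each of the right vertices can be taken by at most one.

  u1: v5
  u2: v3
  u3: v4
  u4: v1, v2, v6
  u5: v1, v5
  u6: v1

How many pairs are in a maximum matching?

Unit-capacity flow: source→left, listed edges, right→sink; max matching = max flow.
Augmenting path u1→v5 (+1); matched 1.
Augmenting path u2→v3 (+1); matched 2.
Augmenting path u3→v4 (+1); matched 3.
Augmenting path u4→v1 (+1); matched 4.
Augmenting path u5→v1→u4→v2 (+1); matched 5.
No augmenting path remains; maximum matching = 5.
König certificate: {u2, u3, u4, v1, v5} is a vertex cover of size 5 (every listed pair touches it), so no matching can be larger.

5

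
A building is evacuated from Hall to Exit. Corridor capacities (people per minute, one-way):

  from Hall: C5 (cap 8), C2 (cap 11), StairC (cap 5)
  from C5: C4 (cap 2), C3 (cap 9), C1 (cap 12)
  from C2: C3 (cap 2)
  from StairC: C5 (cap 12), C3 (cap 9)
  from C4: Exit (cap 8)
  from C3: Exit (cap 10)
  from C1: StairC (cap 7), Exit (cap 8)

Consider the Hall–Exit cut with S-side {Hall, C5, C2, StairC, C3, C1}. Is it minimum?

Given cut capacity: 2 + 10 + 8 = 20.
Augment Hall→C5→C4→Exit: bottleneck 2, flow now 2.
Augment Hall→C5→C3→Exit: bottleneck 6, flow now 8.
Augment Hall→C2→C3→Exit: bottleneck 2, flow now 10.
Augment Hall→StairC→C3→Exit: bottleneck 2, flow now 12.
Augment Hall→StairC→C5→C1→Exit: bottleneck 3, flow now 15.
No augmenting path remains; maximum flow = 15.
In the residual graph, reachable from Hall: {Hall, C2}.
Min-cut edges: Hall→C5 (8), Hall→StairC (5), C2→C3 (2); capacity 8 + 5 + 2 = 15.
Cut capacity 20 exceeds the max flow 15, so it is not minimum.

No — its capacity is 20, but the minimum cut has capacity 15.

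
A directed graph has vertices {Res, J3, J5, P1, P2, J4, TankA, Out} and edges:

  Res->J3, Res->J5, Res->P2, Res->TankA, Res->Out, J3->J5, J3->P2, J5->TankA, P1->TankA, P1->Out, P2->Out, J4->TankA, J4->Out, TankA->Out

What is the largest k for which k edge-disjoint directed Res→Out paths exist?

Assign every edge capacity 1; by Menger, the answer equals the max flow.
Path Res→Out (+1); total 1.
Path Res→P2→Out (+1); total 2.
Path Res→TankA→Out (+1); total 3.
No residual Res→Out path; max flow = 3.
Certifying cut of size 3: {P2→Out, Res→Out, TankA→Out}.

3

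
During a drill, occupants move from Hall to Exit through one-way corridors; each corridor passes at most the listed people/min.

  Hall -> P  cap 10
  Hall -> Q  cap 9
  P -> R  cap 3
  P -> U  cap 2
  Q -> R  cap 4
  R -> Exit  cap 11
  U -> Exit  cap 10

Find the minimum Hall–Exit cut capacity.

9

Augment Hall→P→R→Exit: bottleneck 3, flow now 3.
Augment Hall→P→U→Exit: bottleneck 2, flow now 5.
Augment Hall→Q→R→Exit: bottleneck 4, flow now 9.
No augmenting path remains; maximum flow = 9.
By max-flow min-cut, the minimum cut capacity equals the max flow.
In the residual graph, reachable from Hall: {Hall, P, Q}.
Min-cut edges: P→R (3), P→U (2), Q→R (4); capacity 3 + 2 + 4 = 9.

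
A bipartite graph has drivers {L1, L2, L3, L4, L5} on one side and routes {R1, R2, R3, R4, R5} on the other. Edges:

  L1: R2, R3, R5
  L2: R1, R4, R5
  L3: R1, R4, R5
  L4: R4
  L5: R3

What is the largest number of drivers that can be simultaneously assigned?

5

Unit-capacity flow: source→left, listed edges, right→sink; max matching = max flow.
Augmenting path L1→R2 (+1); matched 1.
Augmenting path L2→R1 (+1); matched 2.
Augmenting path L3→R4 (+1); matched 3.
Augmenting path L5→R3 (+1); matched 4.
Augmenting path L4→R4→L3→R5 (+1); matched 5.
No augmenting path remains; maximum matching = 5.
König certificate: {L1, L2, L3, L4, L5} is a vertex cover of size 5 (every listed pair touches it), so no matching can be larger.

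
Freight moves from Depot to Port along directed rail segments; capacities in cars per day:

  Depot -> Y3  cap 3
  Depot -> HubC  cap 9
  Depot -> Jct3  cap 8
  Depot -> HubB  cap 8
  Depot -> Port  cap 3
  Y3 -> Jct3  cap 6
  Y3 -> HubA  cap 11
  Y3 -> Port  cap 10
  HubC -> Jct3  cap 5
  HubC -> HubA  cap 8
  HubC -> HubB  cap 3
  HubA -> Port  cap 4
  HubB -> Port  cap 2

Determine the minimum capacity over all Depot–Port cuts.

Augment Depot→Port: bottleneck 3, flow now 3.
Augment Depot→Y3→Port: bottleneck 3, flow now 6.
Augment Depot→HubB→Port: bottleneck 2, flow now 8.
Augment Depot→HubC→HubA→Port: bottleneck 4, flow now 12.
No augmenting path remains; maximum flow = 12.
By max-flow min-cut, the minimum cut capacity equals the max flow.
In the residual graph, reachable from Depot: {Depot, HubC, Jct3, HubA, HubB}.
Min-cut edges: Depot→Y3 (3), Depot→Port (3), HubA→Port (4), HubB→Port (2); capacity 3 + 3 + 4 + 2 = 12.

12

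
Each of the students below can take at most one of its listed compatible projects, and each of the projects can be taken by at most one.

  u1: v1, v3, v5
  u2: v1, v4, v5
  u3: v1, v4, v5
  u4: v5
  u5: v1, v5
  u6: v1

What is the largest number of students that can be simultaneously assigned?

4

Unit-capacity flow: source→left, listed edges, right→sink; max matching = max flow.
Augmenting path u1→v1 (+1); matched 1.
Augmenting path u2→v4 (+1); matched 2.
Augmenting path u3→v5 (+1); matched 3.
Augmenting path u5→v1→u1→v3 (+1); matched 4.
No augmenting path remains; maximum matching = 4.
König certificate: {u1, v1, v4, v5} is a vertex cover of size 4 (every listed pair touches it), so no matching can be larger.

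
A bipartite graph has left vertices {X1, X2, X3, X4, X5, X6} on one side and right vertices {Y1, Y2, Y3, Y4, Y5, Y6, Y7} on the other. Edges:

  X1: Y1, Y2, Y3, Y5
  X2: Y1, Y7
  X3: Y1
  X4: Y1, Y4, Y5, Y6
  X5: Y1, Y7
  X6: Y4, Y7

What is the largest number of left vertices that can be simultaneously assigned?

5

Unit-capacity flow: source→left, listed edges, right→sink; max matching = max flow.
Augmenting path X1→Y1 (+1); matched 1.
Augmenting path X2→Y7 (+1); matched 2.
Augmenting path X4→Y4 (+1); matched 3.
Augmenting path X3→Y1→X1→Y2 (+1); matched 4.
Augmenting path X6→Y4→X4→Y5 (+1); matched 5.
No augmenting path remains; maximum matching = 5.
König certificate: {X1, X4, X6, Y1, Y7} is a vertex cover of size 5 (every listed pair touches it), so no matching can be larger.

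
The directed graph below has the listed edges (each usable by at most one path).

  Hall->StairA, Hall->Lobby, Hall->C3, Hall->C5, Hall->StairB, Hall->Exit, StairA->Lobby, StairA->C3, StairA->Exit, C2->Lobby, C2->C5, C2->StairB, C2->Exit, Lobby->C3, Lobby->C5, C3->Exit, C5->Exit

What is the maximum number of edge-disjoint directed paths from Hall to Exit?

Assign every edge capacity 1; by Menger, the answer equals the max flow.
Path Hall→Exit (+1); total 1.
Path Hall→StairA→Exit (+1); total 2.
Path Hall→C3→Exit (+1); total 3.
Path Hall→C5→Exit (+1); total 4.
No residual Hall→Exit path; max flow = 4.
Certifying cut of size 4: {C3→Exit, C5→Exit, Hall→Exit, Hall→StairA}.

4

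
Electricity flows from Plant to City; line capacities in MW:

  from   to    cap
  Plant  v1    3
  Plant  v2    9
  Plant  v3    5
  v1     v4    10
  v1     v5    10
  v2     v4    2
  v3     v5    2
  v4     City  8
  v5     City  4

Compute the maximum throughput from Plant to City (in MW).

Augment Plant→v1→v4→City: bottleneck 3, flow now 3.
Augment Plant→v2→v4→City: bottleneck 2, flow now 5.
Augment Plant→v3→v5→City: bottleneck 2, flow now 7.
No augmenting path remains; maximum flow = 7.
In the residual graph, reachable from Plant: {Plant, v2, v3}.
Min-cut edges: Plant→v1 (3), v2→v4 (2), v3→v5 (2); capacity 3 + 2 + 2 = 7.
This cut is saturated, so no flow can exceed 7.

7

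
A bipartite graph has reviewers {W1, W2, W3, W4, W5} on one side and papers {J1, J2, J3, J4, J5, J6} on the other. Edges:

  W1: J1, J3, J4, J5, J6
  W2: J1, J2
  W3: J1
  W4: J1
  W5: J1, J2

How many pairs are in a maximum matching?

Unit-capacity flow: source→left, listed edges, right→sink; max matching = max flow.
Augmenting path W1→J1 (+1); matched 1.
Augmenting path W2→J2 (+1); matched 2.
Augmenting path W3→J1→W1→J3 (+1); matched 3.
No augmenting path remains; maximum matching = 3.
König certificate: {W1, J1, J2} is a vertex cover of size 3 (every listed pair touches it), so no matching can be larger.

3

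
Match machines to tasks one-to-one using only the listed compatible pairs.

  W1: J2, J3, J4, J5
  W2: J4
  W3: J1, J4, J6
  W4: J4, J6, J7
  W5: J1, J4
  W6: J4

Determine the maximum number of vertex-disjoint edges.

5

Unit-capacity flow: source→left, listed edges, right→sink; max matching = max flow.
Augmenting path W1→J2 (+1); matched 1.
Augmenting path W2→J4 (+1); matched 2.
Augmenting path W3→J1 (+1); matched 3.
Augmenting path W4→J6 (+1); matched 4.
Augmenting path W5→J1→W3→J6→W4→J7 (+1); matched 5.
No augmenting path remains; maximum matching = 5.
König certificate: {W1, W3, W4, W5, J4} is a vertex cover of size 5 (every listed pair touches it), so no matching can be larger.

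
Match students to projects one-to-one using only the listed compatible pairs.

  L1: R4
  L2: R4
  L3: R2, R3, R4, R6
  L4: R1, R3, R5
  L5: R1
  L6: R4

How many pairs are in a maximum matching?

4

Unit-capacity flow: source→left, listed edges, right→sink; max matching = max flow.
Augmenting path L1→R4 (+1); matched 1.
Augmenting path L3→R2 (+1); matched 2.
Augmenting path L4→R1 (+1); matched 3.
Augmenting path L5→R1→L4→R3 (+1); matched 4.
No augmenting path remains; maximum matching = 4.
König certificate: {L3, L4, L5, R4} is a vertex cover of size 4 (every listed pair touches it), so no matching can be larger.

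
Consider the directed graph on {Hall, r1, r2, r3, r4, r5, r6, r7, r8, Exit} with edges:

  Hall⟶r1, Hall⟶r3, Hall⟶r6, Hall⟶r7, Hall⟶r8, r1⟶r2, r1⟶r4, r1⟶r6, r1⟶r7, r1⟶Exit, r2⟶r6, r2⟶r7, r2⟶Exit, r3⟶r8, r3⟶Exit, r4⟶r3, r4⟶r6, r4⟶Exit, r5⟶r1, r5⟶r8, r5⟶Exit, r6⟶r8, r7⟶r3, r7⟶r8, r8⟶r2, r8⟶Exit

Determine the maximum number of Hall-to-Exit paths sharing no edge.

Assign every edge capacity 1; by Menger, the answer equals the max flow.
Path Hall→r1→Exit (+1); total 1.
Path Hall→r3→Exit (+1); total 2.
Path Hall→r8→Exit (+1); total 3.
Path Hall→r6→r8→r2→Exit (+1); total 4.
No residual Hall→Exit path; max flow = 4.
Certifying cut of size 4: {Hall→r1, r3→Exit, r8→Exit, r8→r2}.

4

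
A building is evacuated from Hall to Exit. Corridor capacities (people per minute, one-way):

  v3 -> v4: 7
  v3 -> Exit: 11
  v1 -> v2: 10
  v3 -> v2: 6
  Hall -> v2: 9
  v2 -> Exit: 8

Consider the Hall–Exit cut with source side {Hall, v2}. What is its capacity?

Edges leaving {Hall, v2}: v2→Exit (8).
Cut capacity = 8 = 8.

8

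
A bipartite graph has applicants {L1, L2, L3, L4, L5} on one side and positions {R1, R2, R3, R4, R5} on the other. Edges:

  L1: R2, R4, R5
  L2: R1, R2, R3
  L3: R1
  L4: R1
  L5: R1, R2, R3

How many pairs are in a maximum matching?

Unit-capacity flow: source→left, listed edges, right→sink; max matching = max flow.
Augmenting path L1→R2 (+1); matched 1.
Augmenting path L2→R1 (+1); matched 2.
Augmenting path L5→R3 (+1); matched 3.
Augmenting path L3→R1→L2→R2→L1→R4 (+1); matched 4.
No augmenting path remains; maximum matching = 4.
König certificate: {L1, L2, L5, R1} is a vertex cover of size 4 (every listed pair touches it), so no matching can be larger.

4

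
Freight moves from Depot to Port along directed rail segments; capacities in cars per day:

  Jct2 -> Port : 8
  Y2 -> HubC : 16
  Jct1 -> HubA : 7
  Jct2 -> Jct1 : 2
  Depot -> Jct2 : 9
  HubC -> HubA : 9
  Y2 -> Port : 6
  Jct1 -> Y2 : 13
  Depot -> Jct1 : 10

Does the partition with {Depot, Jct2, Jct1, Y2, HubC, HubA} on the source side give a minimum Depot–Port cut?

Given cut capacity: 8 + 6 = 14.
Augment Depot→Jct2→Port: bottleneck 8, flow now 8.
Augment Depot→Jct1→Y2→Port: bottleneck 6, flow now 14.
No augmenting path remains; maximum flow = 14.
Cut capacity 14 equals the max flow, so it is a minimum cut.

Yes — it is a minimum cut (capacity 14).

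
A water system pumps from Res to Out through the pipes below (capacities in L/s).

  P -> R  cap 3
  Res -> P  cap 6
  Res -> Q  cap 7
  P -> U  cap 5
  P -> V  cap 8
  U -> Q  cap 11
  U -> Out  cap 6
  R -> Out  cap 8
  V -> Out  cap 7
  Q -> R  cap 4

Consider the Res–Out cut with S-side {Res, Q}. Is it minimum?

Given cut capacity: 6 + 4 = 10.
Augment Res→P→R→Out: bottleneck 3, flow now 3.
Augment Res→P→U→Out: bottleneck 3, flow now 6.
Augment Res→Q→R→Out: bottleneck 4, flow now 10.
No augmenting path remains; maximum flow = 10.
Cut capacity 10 equals the max flow, so it is a minimum cut.

Yes — it is a minimum cut (capacity 10).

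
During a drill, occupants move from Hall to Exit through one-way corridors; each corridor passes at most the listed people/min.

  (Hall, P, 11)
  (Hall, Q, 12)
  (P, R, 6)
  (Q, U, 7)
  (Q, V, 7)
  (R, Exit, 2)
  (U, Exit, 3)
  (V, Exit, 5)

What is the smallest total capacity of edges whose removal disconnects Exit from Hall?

Augment Hall→P→R→Exit: bottleneck 2, flow now 2.
Augment Hall→Q→U→Exit: bottleneck 3, flow now 5.
Augment Hall→Q→V→Exit: bottleneck 5, flow now 10.
No augmenting path remains; maximum flow = 10.
By max-flow min-cut, the minimum cut capacity equals the max flow.
In the residual graph, reachable from Hall: {Hall, P, Q, R, U, V}.
Min-cut edges: R→Exit (2), U→Exit (3), V→Exit (5); capacity 2 + 3 + 5 = 10.

10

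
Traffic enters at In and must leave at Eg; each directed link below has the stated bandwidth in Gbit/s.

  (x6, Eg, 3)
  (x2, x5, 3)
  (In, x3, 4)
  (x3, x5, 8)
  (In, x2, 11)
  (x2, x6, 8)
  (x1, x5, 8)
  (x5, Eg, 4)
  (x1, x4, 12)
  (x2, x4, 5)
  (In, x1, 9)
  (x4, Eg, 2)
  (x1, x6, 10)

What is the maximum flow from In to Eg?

9

Augment In→x1→x4→Eg: bottleneck 2, flow now 2.
Augment In→x1→x5→Eg: bottleneck 4, flow now 6.
Augment In→x1→x6→Eg: bottleneck 3, flow now 9.
No augmenting path remains; maximum flow = 9.
In the residual graph, reachable from In: {In, x1, x2, x3, x4, x5, x6}.
Min-cut edges: x4→Eg (2), x5→Eg (4), x6→Eg (3); capacity 2 + 4 + 3 = 9.
This cut is saturated, so no flow can exceed 9.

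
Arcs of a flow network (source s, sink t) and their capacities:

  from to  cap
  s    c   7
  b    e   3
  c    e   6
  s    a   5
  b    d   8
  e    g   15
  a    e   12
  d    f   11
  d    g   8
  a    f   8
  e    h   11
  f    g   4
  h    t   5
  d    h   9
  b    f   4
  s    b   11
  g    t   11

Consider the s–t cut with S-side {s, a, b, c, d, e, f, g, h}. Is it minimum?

Yes — it is a minimum cut (capacity 16).

Given cut capacity: 11 + 5 = 16.
Augment s→a→e→g→t: bottleneck 5, flow now 5.
Augment s→b→d→g→t: bottleneck 6, flow now 11.
Augment s→b→d→h→t: bottleneck 2, flow now 13.
Augment s→b→e→h→t: bottleneck 3, flow now 16.
No augmenting path remains; maximum flow = 16.
Cut capacity 16 equals the max flow, so it is a minimum cut.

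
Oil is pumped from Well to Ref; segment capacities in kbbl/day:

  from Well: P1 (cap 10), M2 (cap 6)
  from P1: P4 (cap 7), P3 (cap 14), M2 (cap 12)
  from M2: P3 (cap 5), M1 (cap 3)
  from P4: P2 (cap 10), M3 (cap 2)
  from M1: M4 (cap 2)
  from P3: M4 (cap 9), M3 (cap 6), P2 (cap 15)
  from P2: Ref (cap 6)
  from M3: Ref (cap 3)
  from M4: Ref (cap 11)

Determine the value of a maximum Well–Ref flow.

Augment Well→P1→P4→P2→Ref: bottleneck 6, flow now 6.
Augment Well→P1→P4→M3→Ref: bottleneck 1, flow now 7.
Augment Well→P1→P3→M3→Ref: bottleneck 2, flow now 9.
Augment Well→P1→P3→M4→Ref: bottleneck 1, flow now 10.
Augment Well→M2→M1→M4→Ref: bottleneck 2, flow now 12.
Augment Well→M2→P3→M4→Ref: bottleneck 4, flow now 16.
No augmenting path remains; maximum flow = 16.
In the residual graph, reachable from Well: {Well}.
Min-cut edges: Well→P1 (10), Well→M2 (6); capacity 10 + 6 = 16.
This cut is saturated, so no flow can exceed 16.

16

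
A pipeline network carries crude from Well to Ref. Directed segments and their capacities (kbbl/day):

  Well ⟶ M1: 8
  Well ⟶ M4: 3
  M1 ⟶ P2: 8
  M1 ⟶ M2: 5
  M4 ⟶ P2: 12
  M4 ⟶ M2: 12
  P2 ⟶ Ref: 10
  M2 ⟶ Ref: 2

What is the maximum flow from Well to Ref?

Augment Well→M1→P2→Ref: bottleneck 8, flow now 8.
Augment Well→M4→P2→Ref: bottleneck 2, flow now 10.
Augment Well→M4→M2→Ref: bottleneck 1, flow now 11.
No augmenting path remains; maximum flow = 11.
In the residual graph, reachable from Well: {Well}.
Min-cut edges: Well→M1 (8), Well→M4 (3); capacity 8 + 3 = 11.
This cut is saturated, so no flow can exceed 11.

11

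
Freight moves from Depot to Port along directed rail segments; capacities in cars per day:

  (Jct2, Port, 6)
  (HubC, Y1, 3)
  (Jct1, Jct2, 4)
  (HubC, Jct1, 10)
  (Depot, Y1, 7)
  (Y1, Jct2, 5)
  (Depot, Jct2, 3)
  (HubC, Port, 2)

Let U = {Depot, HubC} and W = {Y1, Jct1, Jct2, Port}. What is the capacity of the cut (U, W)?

Edges leaving {Depot, HubC}: Depot→Y1 (7), Depot→Jct2 (3), HubC→Y1 (3), HubC→Jct1 (10), HubC→Port (2).
Cut capacity = 7 + 3 + 3 + 10 + 2 = 25.

25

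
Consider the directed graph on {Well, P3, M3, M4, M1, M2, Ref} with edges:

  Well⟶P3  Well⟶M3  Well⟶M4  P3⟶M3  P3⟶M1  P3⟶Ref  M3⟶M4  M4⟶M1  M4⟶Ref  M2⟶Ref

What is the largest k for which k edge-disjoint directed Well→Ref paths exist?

2

Assign every edge capacity 1; by Menger, the answer equals the max flow.
Path Well→P3→Ref (+1); total 1.
Path Well→M4→Ref (+1); total 2.
No residual Well→Ref path; max flow = 2.
Certifying cut of size 2: {M4→Ref, Well→P3}.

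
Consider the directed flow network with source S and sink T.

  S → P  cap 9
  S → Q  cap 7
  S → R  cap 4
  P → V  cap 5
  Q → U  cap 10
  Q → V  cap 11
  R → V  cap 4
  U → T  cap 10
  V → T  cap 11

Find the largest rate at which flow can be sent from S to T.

Augment S→P→V→T: bottleneck 5, flow now 5.
Augment S→Q→U→T: bottleneck 7, flow now 12.
Augment S→R→V→T: bottleneck 4, flow now 16.
No augmenting path remains; maximum flow = 16.
In the residual graph, reachable from S: {S, P}.
Min-cut edges: S→Q (7), S→R (4), P→V (5); capacity 7 + 4 + 5 = 16.
This cut is saturated, so no flow can exceed 16.

16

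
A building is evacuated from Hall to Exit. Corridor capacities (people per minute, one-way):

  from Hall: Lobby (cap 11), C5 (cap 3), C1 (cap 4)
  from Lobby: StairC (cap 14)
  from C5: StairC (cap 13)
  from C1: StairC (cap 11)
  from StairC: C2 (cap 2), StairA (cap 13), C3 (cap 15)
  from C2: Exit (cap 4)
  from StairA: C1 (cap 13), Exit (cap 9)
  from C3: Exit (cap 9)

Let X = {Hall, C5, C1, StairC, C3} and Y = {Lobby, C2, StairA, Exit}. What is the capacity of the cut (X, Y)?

Edges leaving {Hall, C5, C1, StairC, C3}: Hall→Lobby (11), StairC→C2 (2), StairC→StairA (13), C3→Exit (9).
Cut capacity = 11 + 2 + 13 + 9 = 35.

35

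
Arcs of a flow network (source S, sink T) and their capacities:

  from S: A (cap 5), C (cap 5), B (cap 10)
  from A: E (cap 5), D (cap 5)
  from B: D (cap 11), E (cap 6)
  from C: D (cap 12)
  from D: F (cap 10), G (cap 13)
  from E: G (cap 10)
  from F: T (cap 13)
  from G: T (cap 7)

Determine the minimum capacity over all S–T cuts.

Augment S→A→D→F→T: bottleneck 5, flow now 5.
Augment S→B→D→F→T: bottleneck 5, flow now 10.
Augment S→B→D→G→T: bottleneck 5, flow now 15.
Augment S→C→D→G→T: bottleneck 2, flow now 17.
No augmenting path remains; maximum flow = 17.
By max-flow min-cut, the minimum cut capacity equals the max flow.
In the residual graph, reachable from S: {S, A, B, C, D, E, G}.
Min-cut edges: D→F (10), G→T (7); capacity 10 + 7 = 17.

17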